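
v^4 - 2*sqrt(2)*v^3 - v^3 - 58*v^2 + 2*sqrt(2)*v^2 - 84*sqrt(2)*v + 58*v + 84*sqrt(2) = (v - 1)*(v - 7*sqrt(2))*(v + 2*sqrt(2))*(v + 3*sqrt(2))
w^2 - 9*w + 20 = (w - 5)*(w - 4)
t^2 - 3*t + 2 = (t - 2)*(t - 1)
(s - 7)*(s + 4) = s^2 - 3*s - 28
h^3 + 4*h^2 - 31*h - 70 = (h - 5)*(h + 2)*(h + 7)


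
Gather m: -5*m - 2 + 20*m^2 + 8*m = 20*m^2 + 3*m - 2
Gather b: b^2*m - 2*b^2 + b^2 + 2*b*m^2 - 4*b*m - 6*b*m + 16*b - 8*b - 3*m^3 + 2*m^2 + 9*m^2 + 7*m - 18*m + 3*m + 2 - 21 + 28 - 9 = b^2*(m - 1) + b*(2*m^2 - 10*m + 8) - 3*m^3 + 11*m^2 - 8*m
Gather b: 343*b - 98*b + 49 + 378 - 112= 245*b + 315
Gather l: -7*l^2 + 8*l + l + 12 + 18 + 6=-7*l^2 + 9*l + 36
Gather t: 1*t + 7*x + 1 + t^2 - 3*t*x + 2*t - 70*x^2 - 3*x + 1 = t^2 + t*(3 - 3*x) - 70*x^2 + 4*x + 2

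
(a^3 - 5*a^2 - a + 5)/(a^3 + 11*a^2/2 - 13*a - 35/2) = 2*(a^2 - 6*a + 5)/(2*a^2 + 9*a - 35)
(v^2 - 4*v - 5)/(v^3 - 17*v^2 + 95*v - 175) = (v + 1)/(v^2 - 12*v + 35)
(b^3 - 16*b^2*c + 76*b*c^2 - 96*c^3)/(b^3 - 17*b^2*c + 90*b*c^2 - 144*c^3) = (b - 2*c)/(b - 3*c)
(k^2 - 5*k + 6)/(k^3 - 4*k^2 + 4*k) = (k - 3)/(k*(k - 2))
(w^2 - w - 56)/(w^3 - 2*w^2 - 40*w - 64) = (w + 7)/(w^2 + 6*w + 8)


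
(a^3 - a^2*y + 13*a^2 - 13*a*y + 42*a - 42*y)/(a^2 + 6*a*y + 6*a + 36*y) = (a^2 - a*y + 7*a - 7*y)/(a + 6*y)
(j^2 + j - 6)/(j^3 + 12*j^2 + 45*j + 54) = (j - 2)/(j^2 + 9*j + 18)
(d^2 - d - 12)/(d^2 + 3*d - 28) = (d + 3)/(d + 7)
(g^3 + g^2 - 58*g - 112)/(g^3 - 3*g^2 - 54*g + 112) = (g + 2)/(g - 2)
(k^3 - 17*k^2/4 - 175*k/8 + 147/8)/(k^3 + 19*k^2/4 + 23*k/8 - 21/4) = (k - 7)/(k + 2)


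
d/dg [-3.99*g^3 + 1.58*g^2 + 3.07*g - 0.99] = -11.97*g^2 + 3.16*g + 3.07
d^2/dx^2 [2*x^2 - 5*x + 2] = 4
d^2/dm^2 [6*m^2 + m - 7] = 12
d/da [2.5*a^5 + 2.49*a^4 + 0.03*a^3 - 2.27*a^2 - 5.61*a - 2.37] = 12.5*a^4 + 9.96*a^3 + 0.09*a^2 - 4.54*a - 5.61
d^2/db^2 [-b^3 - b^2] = -6*b - 2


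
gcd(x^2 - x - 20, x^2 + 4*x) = x + 4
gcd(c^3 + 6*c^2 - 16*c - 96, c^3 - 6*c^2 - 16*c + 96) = c^2 - 16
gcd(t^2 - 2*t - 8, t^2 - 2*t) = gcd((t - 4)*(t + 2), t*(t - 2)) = 1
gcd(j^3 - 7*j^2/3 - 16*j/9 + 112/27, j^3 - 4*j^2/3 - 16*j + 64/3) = j - 4/3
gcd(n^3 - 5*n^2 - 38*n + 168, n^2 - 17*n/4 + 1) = n - 4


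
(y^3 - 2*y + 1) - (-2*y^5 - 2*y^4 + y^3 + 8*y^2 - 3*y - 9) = 2*y^5 + 2*y^4 - 8*y^2 + y + 10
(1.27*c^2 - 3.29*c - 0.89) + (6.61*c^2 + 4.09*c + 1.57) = 7.88*c^2 + 0.8*c + 0.68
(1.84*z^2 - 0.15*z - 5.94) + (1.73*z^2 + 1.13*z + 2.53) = 3.57*z^2 + 0.98*z - 3.41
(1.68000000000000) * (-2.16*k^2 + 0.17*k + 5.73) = -3.6288*k^2 + 0.2856*k + 9.6264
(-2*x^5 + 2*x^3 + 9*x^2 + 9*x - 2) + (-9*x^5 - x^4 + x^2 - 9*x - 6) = -11*x^5 - x^4 + 2*x^3 + 10*x^2 - 8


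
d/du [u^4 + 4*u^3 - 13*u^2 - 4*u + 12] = 4*u^3 + 12*u^2 - 26*u - 4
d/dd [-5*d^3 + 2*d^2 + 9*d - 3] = -15*d^2 + 4*d + 9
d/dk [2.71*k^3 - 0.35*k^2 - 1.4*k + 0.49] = 8.13*k^2 - 0.7*k - 1.4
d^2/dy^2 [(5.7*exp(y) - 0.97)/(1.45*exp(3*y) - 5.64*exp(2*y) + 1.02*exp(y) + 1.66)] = (47.937*exp(6*y) - 158.198625*exp(5*y) + 234.85278*exp(4*y) - 271.858248*exp(3*y) + 357.947838*exp(2*y) - 46.98654*exp(y) + 17.349324)*exp(y)/(3.048625*exp(9*y) - 35.5743*exp(8*y) + 144.80541*exp(7*y) - 218.985054*exp(6*y) + 20.410236*exp(5*y) + 155.53908*exp(4*y) - 44.24982*exp(3*y) - 41.44356*exp(2*y) + 8.432136*exp(y) + 4.574296)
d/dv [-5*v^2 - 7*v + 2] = -10*v - 7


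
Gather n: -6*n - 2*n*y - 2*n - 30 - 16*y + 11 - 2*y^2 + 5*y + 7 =n*(-2*y - 8) - 2*y^2 - 11*y - 12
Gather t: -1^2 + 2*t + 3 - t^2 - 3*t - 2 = -t^2 - t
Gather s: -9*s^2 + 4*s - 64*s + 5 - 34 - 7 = -9*s^2 - 60*s - 36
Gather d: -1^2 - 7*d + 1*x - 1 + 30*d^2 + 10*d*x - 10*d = 30*d^2 + d*(10*x - 17) + x - 2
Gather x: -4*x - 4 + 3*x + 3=-x - 1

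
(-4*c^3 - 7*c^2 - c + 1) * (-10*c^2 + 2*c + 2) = 40*c^5 + 62*c^4 - 12*c^3 - 26*c^2 + 2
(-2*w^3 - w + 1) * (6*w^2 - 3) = -12*w^5 + 6*w^2 + 3*w - 3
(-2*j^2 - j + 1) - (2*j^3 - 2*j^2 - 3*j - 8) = -2*j^3 + 2*j + 9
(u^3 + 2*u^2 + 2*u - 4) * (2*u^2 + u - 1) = 2*u^5 + 5*u^4 + 5*u^3 - 8*u^2 - 6*u + 4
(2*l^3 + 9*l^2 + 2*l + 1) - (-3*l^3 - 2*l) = 5*l^3 + 9*l^2 + 4*l + 1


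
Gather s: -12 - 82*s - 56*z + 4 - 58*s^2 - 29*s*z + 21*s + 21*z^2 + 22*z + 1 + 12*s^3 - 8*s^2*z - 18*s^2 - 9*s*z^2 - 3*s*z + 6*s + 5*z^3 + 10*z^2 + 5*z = 12*s^3 + s^2*(-8*z - 76) + s*(-9*z^2 - 32*z - 55) + 5*z^3 + 31*z^2 - 29*z - 7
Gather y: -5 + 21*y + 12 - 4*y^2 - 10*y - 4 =-4*y^2 + 11*y + 3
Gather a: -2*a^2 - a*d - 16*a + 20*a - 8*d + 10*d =-2*a^2 + a*(4 - d) + 2*d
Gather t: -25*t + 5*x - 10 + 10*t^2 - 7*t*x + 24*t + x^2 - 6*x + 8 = 10*t^2 + t*(-7*x - 1) + x^2 - x - 2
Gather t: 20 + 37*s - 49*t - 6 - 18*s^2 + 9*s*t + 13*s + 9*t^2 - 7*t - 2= -18*s^2 + 50*s + 9*t^2 + t*(9*s - 56) + 12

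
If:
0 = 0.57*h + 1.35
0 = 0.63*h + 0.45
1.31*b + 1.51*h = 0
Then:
No Solution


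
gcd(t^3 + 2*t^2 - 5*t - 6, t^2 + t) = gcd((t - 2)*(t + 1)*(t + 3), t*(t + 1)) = t + 1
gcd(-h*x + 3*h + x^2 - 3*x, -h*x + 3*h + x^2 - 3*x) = -h*x + 3*h + x^2 - 3*x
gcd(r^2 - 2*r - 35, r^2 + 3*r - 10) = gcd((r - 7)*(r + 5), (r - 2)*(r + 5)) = r + 5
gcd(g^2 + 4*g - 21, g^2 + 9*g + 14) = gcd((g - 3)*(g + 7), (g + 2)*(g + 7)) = g + 7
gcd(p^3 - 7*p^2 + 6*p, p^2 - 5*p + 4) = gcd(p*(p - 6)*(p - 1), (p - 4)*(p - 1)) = p - 1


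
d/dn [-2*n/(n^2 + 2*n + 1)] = 2*(n - 1)/(n^3 + 3*n^2 + 3*n + 1)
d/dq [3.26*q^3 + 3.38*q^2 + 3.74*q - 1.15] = 9.78*q^2 + 6.76*q + 3.74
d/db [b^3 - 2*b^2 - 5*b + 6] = 3*b^2 - 4*b - 5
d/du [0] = 0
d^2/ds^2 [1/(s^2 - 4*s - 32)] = 2*(s^2 - 4*s - 4*(s - 2)^2 - 32)/(-s^2 + 4*s + 32)^3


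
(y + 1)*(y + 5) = y^2 + 6*y + 5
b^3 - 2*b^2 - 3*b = b*(b - 3)*(b + 1)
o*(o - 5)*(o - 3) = o^3 - 8*o^2 + 15*o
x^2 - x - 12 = (x - 4)*(x + 3)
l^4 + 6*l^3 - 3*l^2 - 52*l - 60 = (l - 3)*(l + 2)^2*(l + 5)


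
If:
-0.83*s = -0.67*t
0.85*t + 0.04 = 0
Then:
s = -0.04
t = -0.05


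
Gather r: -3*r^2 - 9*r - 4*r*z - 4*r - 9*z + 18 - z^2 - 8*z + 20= -3*r^2 + r*(-4*z - 13) - z^2 - 17*z + 38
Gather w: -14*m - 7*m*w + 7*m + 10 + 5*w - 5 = -7*m + w*(5 - 7*m) + 5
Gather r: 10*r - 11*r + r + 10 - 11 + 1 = 0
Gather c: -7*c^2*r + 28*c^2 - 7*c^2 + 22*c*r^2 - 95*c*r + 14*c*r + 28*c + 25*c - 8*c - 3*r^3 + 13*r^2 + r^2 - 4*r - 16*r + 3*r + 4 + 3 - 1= c^2*(21 - 7*r) + c*(22*r^2 - 81*r + 45) - 3*r^3 + 14*r^2 - 17*r + 6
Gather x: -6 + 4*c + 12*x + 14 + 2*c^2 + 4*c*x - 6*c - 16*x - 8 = 2*c^2 - 2*c + x*(4*c - 4)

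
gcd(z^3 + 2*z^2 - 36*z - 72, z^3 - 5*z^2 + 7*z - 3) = 1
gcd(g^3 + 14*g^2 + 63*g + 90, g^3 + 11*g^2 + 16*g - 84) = g + 6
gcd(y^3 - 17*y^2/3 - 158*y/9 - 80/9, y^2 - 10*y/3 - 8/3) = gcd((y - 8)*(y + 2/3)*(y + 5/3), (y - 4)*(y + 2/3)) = y + 2/3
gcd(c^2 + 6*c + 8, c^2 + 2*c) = c + 2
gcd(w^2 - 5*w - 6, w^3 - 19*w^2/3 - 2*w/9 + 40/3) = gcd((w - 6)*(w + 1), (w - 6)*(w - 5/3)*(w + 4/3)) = w - 6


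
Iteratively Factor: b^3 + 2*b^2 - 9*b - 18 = (b + 3)*(b^2 - b - 6) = (b - 3)*(b + 3)*(b + 2)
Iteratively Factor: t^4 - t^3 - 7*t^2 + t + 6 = (t + 2)*(t^3 - 3*t^2 - t + 3) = (t - 3)*(t + 2)*(t^2 - 1) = (t - 3)*(t + 1)*(t + 2)*(t - 1)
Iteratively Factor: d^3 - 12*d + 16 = (d - 2)*(d^2 + 2*d - 8) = (d - 2)^2*(d + 4)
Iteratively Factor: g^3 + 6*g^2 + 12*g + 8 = (g + 2)*(g^2 + 4*g + 4) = (g + 2)^2*(g + 2)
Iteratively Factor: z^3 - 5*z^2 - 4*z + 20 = (z + 2)*(z^2 - 7*z + 10) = (z - 2)*(z + 2)*(z - 5)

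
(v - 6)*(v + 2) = v^2 - 4*v - 12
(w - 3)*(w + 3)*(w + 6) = w^3 + 6*w^2 - 9*w - 54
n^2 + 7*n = n*(n + 7)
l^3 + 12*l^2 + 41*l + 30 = (l + 1)*(l + 5)*(l + 6)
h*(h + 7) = h^2 + 7*h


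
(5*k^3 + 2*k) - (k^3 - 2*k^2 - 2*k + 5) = 4*k^3 + 2*k^2 + 4*k - 5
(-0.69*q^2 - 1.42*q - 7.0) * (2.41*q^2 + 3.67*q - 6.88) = -1.6629*q^4 - 5.9545*q^3 - 17.3342*q^2 - 15.9204*q + 48.16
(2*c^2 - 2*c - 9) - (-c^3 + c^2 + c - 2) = c^3 + c^2 - 3*c - 7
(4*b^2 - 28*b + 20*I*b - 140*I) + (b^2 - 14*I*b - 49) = 5*b^2 - 28*b + 6*I*b - 49 - 140*I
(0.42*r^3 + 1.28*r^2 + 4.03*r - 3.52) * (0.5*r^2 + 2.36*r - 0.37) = 0.21*r^5 + 1.6312*r^4 + 4.8804*r^3 + 7.2772*r^2 - 9.7983*r + 1.3024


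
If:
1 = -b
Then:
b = -1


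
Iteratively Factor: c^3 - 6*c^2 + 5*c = (c - 5)*(c^2 - c) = (c - 5)*(c - 1)*(c)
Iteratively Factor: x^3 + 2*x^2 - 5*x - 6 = (x + 1)*(x^2 + x - 6) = (x - 2)*(x + 1)*(x + 3)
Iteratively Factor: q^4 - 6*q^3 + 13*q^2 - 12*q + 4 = (q - 2)*(q^3 - 4*q^2 + 5*q - 2) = (q - 2)^2*(q^2 - 2*q + 1) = (q - 2)^2*(q - 1)*(q - 1)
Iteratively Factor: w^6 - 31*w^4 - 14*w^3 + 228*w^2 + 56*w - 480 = (w + 2)*(w^5 - 2*w^4 - 27*w^3 + 40*w^2 + 148*w - 240) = (w - 2)*(w + 2)*(w^4 - 27*w^2 - 14*w + 120) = (w - 2)*(w + 2)*(w + 3)*(w^3 - 3*w^2 - 18*w + 40) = (w - 5)*(w - 2)*(w + 2)*(w + 3)*(w^2 + 2*w - 8) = (w - 5)*(w - 2)*(w + 2)*(w + 3)*(w + 4)*(w - 2)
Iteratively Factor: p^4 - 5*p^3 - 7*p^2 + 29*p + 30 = (p - 3)*(p^3 - 2*p^2 - 13*p - 10) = (p - 5)*(p - 3)*(p^2 + 3*p + 2) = (p - 5)*(p - 3)*(p + 1)*(p + 2)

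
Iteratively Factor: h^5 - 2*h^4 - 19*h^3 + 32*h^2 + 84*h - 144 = (h - 2)*(h^4 - 19*h^2 - 6*h + 72) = (h - 4)*(h - 2)*(h^3 + 4*h^2 - 3*h - 18) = (h - 4)*(h - 2)^2*(h^2 + 6*h + 9) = (h - 4)*(h - 2)^2*(h + 3)*(h + 3)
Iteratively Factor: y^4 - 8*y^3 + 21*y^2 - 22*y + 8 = (y - 4)*(y^3 - 4*y^2 + 5*y - 2) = (y - 4)*(y - 1)*(y^2 - 3*y + 2) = (y - 4)*(y - 2)*(y - 1)*(y - 1)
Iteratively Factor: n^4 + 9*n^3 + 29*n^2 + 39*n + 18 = (n + 1)*(n^3 + 8*n^2 + 21*n + 18) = (n + 1)*(n + 2)*(n^2 + 6*n + 9) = (n + 1)*(n + 2)*(n + 3)*(n + 3)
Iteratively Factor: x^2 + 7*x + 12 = (x + 3)*(x + 4)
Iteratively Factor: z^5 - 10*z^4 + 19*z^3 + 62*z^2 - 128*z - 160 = (z - 4)*(z^4 - 6*z^3 - 5*z^2 + 42*z + 40) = (z - 5)*(z - 4)*(z^3 - z^2 - 10*z - 8) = (z - 5)*(z - 4)*(z + 2)*(z^2 - 3*z - 4) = (z - 5)*(z - 4)*(z + 1)*(z + 2)*(z - 4)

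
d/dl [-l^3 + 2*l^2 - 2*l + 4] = -3*l^2 + 4*l - 2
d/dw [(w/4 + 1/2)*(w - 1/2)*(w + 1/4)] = 3*w^2/4 + 7*w/8 - 5/32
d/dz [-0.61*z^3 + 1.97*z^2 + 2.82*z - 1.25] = -1.83*z^2 + 3.94*z + 2.82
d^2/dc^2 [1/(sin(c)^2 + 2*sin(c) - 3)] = (6*sin(c) - 4*cos(c)^2 + 18)*cos(c)^2/(sin(c)^2 + 2*sin(c) - 3)^3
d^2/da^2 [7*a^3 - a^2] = 42*a - 2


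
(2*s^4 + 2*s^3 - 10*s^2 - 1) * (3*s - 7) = 6*s^5 - 8*s^4 - 44*s^3 + 70*s^2 - 3*s + 7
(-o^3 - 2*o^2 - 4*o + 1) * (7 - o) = o^4 - 5*o^3 - 10*o^2 - 29*o + 7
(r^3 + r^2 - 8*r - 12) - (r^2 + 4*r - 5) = r^3 - 12*r - 7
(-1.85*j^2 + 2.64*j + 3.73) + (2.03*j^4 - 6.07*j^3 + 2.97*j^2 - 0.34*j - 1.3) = 2.03*j^4 - 6.07*j^3 + 1.12*j^2 + 2.3*j + 2.43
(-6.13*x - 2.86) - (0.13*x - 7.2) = 4.34 - 6.26*x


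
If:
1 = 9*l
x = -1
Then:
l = 1/9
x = -1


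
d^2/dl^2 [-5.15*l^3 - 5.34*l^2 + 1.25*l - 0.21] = -30.9*l - 10.68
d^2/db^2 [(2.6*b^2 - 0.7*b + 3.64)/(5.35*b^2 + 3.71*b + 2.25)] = (-143.2837*b^3 + 437.3304*b^2 + 484.04874*b + 50.581148)/(153.130375*b^6 + 318.568425*b^5 + 414.11568*b^4 + 319.019561*b^3 + 174.1608*b^2 + 56.345625*b + 11.390625)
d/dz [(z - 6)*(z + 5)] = 2*z - 1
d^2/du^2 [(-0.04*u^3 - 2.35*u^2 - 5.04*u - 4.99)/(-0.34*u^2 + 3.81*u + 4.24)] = (-6.93889390390723e-18*u^5 - 2.22044604925031e-16*u^4 + 8.530244*u^3 + 27.66468*u^2 + 9.12433200000005*u + 80.916214)/(0.039304*u^6 - 1.321308*u^5 + 13.33599*u^4 - 22.351365*u^3 - 166.30764*u^2 - 205.483968*u - 76.225024)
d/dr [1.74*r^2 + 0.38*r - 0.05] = 3.48*r + 0.38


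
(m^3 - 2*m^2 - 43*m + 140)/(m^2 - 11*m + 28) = (m^2 + 2*m - 35)/(m - 7)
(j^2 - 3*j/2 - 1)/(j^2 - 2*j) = (j + 1/2)/j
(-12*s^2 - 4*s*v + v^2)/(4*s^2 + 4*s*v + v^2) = (-6*s + v)/(2*s + v)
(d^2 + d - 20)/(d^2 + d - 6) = (d^2 + d - 20)/(d^2 + d - 6)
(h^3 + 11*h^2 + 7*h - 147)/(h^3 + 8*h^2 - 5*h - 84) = (h + 7)/(h + 4)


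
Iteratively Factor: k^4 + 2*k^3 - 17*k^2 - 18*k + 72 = (k + 4)*(k^3 - 2*k^2 - 9*k + 18) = (k + 3)*(k + 4)*(k^2 - 5*k + 6) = (k - 2)*(k + 3)*(k + 4)*(k - 3)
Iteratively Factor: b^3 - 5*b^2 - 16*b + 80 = (b - 5)*(b^2 - 16) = (b - 5)*(b - 4)*(b + 4)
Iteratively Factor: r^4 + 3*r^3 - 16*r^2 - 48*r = (r)*(r^3 + 3*r^2 - 16*r - 48) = r*(r - 4)*(r^2 + 7*r + 12) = r*(r - 4)*(r + 4)*(r + 3)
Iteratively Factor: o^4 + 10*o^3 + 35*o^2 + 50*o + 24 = (o + 4)*(o^3 + 6*o^2 + 11*o + 6) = (o + 2)*(o + 4)*(o^2 + 4*o + 3) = (o + 1)*(o + 2)*(o + 4)*(o + 3)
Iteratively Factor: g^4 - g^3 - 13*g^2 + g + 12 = (g + 3)*(g^3 - 4*g^2 - g + 4) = (g - 4)*(g + 3)*(g^2 - 1) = (g - 4)*(g + 1)*(g + 3)*(g - 1)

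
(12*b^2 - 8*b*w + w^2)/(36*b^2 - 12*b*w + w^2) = (-2*b + w)/(-6*b + w)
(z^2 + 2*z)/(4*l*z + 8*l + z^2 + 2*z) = z/(4*l + z)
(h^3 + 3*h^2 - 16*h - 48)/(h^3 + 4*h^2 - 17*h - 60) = (h + 4)/(h + 5)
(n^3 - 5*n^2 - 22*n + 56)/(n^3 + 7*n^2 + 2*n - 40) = (n - 7)/(n + 5)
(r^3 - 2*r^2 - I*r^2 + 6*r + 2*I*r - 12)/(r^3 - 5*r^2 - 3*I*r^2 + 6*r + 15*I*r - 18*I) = (r + 2*I)/(r - 3)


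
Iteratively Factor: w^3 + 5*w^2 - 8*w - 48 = (w + 4)*(w^2 + w - 12) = (w + 4)^2*(w - 3)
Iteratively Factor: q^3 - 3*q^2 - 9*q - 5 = (q + 1)*(q^2 - 4*q - 5) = (q + 1)^2*(q - 5)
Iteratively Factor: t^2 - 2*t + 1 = (t - 1)*(t - 1)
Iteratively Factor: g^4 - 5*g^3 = (g - 5)*(g^3) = g*(g - 5)*(g^2) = g^2*(g - 5)*(g)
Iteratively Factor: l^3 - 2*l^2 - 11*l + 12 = (l + 3)*(l^2 - 5*l + 4) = (l - 1)*(l + 3)*(l - 4)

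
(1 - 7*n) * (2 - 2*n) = 14*n^2 - 16*n + 2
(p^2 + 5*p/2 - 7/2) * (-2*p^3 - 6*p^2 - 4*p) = -2*p^5 - 11*p^4 - 12*p^3 + 11*p^2 + 14*p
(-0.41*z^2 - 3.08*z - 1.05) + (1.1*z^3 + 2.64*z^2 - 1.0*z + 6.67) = 1.1*z^3 + 2.23*z^2 - 4.08*z + 5.62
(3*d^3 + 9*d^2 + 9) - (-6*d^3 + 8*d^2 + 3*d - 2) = 9*d^3 + d^2 - 3*d + 11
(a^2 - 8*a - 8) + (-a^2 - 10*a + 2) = -18*a - 6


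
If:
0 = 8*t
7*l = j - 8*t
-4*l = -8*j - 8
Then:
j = -14/13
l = -2/13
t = 0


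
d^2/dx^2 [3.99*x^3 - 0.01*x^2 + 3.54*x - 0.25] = 23.94*x - 0.02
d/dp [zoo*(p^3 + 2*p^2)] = zoo*p*(p + 1)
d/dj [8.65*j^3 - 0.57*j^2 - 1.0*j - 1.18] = 25.95*j^2 - 1.14*j - 1.0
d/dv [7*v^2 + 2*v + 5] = 14*v + 2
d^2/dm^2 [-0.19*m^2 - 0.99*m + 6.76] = -0.380000000000000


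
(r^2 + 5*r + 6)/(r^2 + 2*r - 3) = (r + 2)/(r - 1)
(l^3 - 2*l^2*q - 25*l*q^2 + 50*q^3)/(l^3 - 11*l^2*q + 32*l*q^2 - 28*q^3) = (l^2 - 25*q^2)/(l^2 - 9*l*q + 14*q^2)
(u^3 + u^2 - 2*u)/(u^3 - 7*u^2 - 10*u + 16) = u/(u - 8)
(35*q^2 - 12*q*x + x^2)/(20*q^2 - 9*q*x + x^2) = (-7*q + x)/(-4*q + x)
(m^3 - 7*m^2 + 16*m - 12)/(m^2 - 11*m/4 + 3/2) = 4*(m^2 - 5*m + 6)/(4*m - 3)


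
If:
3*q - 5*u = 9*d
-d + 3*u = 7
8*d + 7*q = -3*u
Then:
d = -308/305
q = 91/305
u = 609/305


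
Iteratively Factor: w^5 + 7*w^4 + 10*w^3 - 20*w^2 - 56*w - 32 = (w - 2)*(w^4 + 9*w^3 + 28*w^2 + 36*w + 16) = (w - 2)*(w + 2)*(w^3 + 7*w^2 + 14*w + 8) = (w - 2)*(w + 1)*(w + 2)*(w^2 + 6*w + 8) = (w - 2)*(w + 1)*(w + 2)*(w + 4)*(w + 2)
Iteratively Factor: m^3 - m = (m)*(m^2 - 1) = m*(m + 1)*(m - 1)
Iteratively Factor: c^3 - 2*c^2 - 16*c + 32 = (c + 4)*(c^2 - 6*c + 8) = (c - 2)*(c + 4)*(c - 4)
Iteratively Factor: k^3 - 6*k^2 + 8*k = (k - 4)*(k^2 - 2*k) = (k - 4)*(k - 2)*(k)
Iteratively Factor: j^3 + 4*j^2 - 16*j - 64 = (j + 4)*(j^2 - 16) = (j - 4)*(j + 4)*(j + 4)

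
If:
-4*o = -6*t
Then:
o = 3*t/2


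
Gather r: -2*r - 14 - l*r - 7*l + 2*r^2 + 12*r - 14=-7*l + 2*r^2 + r*(10 - l) - 28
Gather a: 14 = 14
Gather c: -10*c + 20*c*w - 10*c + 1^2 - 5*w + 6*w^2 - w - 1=c*(20*w - 20) + 6*w^2 - 6*w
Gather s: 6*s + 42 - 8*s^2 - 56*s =-8*s^2 - 50*s + 42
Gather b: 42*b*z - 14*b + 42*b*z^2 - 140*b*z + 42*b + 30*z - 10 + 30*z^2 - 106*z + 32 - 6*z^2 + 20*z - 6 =b*(42*z^2 - 98*z + 28) + 24*z^2 - 56*z + 16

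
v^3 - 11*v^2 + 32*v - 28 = (v - 7)*(v - 2)^2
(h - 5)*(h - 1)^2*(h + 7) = h^4 - 38*h^2 + 72*h - 35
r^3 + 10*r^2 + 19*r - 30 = (r - 1)*(r + 5)*(r + 6)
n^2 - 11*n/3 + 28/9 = (n - 7/3)*(n - 4/3)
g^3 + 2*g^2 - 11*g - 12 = (g - 3)*(g + 1)*(g + 4)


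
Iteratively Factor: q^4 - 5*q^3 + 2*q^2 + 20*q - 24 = (q - 2)*(q^3 - 3*q^2 - 4*q + 12) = (q - 3)*(q - 2)*(q^2 - 4) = (q - 3)*(q - 2)^2*(q + 2)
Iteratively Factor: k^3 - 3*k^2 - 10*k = (k - 5)*(k^2 + 2*k) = (k - 5)*(k + 2)*(k)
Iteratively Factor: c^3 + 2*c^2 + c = (c)*(c^2 + 2*c + 1) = c*(c + 1)*(c + 1)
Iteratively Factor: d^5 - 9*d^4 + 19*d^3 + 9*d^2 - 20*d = (d)*(d^4 - 9*d^3 + 19*d^2 + 9*d - 20) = d*(d - 5)*(d^3 - 4*d^2 - d + 4) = d*(d - 5)*(d + 1)*(d^2 - 5*d + 4) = d*(d - 5)*(d - 4)*(d + 1)*(d - 1)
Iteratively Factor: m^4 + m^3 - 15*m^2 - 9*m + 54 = (m - 3)*(m^3 + 4*m^2 - 3*m - 18) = (m - 3)*(m - 2)*(m^2 + 6*m + 9) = (m - 3)*(m - 2)*(m + 3)*(m + 3)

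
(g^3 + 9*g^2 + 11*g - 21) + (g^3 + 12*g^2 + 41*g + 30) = 2*g^3 + 21*g^2 + 52*g + 9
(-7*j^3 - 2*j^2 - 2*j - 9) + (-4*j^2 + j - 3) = -7*j^3 - 6*j^2 - j - 12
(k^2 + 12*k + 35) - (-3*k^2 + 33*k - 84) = 4*k^2 - 21*k + 119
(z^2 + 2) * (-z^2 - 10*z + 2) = -z^4 - 10*z^3 - 20*z + 4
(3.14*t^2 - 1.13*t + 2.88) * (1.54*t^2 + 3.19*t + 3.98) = 4.8356*t^4 + 8.2764*t^3 + 13.3277*t^2 + 4.6898*t + 11.4624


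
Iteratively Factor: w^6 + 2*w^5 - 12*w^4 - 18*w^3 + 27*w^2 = (w + 3)*(w^5 - w^4 - 9*w^3 + 9*w^2) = (w + 3)^2*(w^4 - 4*w^3 + 3*w^2) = (w - 3)*(w + 3)^2*(w^3 - w^2) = (w - 3)*(w - 1)*(w + 3)^2*(w^2) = w*(w - 3)*(w - 1)*(w + 3)^2*(w)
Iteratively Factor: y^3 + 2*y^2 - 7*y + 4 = (y - 1)*(y^2 + 3*y - 4) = (y - 1)*(y + 4)*(y - 1)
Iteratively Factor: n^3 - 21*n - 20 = (n - 5)*(n^2 + 5*n + 4) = (n - 5)*(n + 1)*(n + 4)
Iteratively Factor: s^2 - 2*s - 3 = (s - 3)*(s + 1)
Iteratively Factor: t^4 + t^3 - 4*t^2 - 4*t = (t + 1)*(t^3 - 4*t) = t*(t + 1)*(t^2 - 4) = t*(t - 2)*(t + 1)*(t + 2)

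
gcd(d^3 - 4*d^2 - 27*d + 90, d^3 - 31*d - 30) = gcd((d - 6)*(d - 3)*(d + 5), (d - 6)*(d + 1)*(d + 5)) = d^2 - d - 30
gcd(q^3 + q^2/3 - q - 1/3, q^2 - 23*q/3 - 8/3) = q + 1/3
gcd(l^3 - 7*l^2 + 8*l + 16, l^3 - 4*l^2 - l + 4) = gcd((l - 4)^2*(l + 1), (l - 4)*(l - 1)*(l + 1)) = l^2 - 3*l - 4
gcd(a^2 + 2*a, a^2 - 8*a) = a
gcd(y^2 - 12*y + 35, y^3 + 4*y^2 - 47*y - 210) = y - 7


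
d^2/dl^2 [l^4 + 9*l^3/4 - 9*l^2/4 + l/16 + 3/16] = 12*l^2 + 27*l/2 - 9/2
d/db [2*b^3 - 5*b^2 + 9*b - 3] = 6*b^2 - 10*b + 9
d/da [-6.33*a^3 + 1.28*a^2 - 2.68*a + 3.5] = -18.99*a^2 + 2.56*a - 2.68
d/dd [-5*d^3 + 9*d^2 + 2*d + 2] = -15*d^2 + 18*d + 2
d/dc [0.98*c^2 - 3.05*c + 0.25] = 1.96*c - 3.05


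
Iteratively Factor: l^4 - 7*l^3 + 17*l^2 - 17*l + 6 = (l - 3)*(l^3 - 4*l^2 + 5*l - 2) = (l - 3)*(l - 1)*(l^2 - 3*l + 2) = (l - 3)*(l - 2)*(l - 1)*(l - 1)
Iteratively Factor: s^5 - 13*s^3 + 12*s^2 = (s)*(s^4 - 13*s^2 + 12*s) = s*(s - 1)*(s^3 + s^2 - 12*s) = s*(s - 1)*(s + 4)*(s^2 - 3*s) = s*(s - 3)*(s - 1)*(s + 4)*(s)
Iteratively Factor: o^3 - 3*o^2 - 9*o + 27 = (o - 3)*(o^2 - 9) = (o - 3)^2*(o + 3)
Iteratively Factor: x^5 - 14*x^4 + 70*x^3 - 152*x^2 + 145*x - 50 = (x - 1)*(x^4 - 13*x^3 + 57*x^2 - 95*x + 50) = (x - 1)^2*(x^3 - 12*x^2 + 45*x - 50) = (x - 2)*(x - 1)^2*(x^2 - 10*x + 25) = (x - 5)*(x - 2)*(x - 1)^2*(x - 5)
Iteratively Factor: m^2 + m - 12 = (m + 4)*(m - 3)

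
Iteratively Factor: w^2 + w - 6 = (w + 3)*(w - 2)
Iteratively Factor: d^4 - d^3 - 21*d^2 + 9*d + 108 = (d + 3)*(d^3 - 4*d^2 - 9*d + 36) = (d - 3)*(d + 3)*(d^2 - d - 12) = (d - 4)*(d - 3)*(d + 3)*(d + 3)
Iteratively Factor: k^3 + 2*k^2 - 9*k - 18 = (k + 2)*(k^2 - 9) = (k - 3)*(k + 2)*(k + 3)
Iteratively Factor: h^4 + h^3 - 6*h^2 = (h + 3)*(h^3 - 2*h^2) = h*(h + 3)*(h^2 - 2*h) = h^2*(h + 3)*(h - 2)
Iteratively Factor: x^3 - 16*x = (x + 4)*(x^2 - 4*x) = (x - 4)*(x + 4)*(x)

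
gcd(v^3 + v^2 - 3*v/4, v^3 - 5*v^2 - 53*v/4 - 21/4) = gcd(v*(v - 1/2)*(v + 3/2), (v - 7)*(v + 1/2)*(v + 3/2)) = v + 3/2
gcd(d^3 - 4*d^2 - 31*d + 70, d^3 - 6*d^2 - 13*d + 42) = d^2 - 9*d + 14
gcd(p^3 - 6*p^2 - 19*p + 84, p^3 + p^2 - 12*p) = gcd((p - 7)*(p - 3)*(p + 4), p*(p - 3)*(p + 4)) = p^2 + p - 12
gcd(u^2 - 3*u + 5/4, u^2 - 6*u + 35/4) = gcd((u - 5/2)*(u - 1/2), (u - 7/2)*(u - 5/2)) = u - 5/2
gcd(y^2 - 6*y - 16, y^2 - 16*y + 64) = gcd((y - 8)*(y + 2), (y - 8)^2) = y - 8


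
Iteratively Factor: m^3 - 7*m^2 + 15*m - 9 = (m - 3)*(m^2 - 4*m + 3) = (m - 3)^2*(m - 1)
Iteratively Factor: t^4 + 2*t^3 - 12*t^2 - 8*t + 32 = (t + 2)*(t^3 - 12*t + 16) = (t - 2)*(t + 2)*(t^2 + 2*t - 8) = (t - 2)^2*(t + 2)*(t + 4)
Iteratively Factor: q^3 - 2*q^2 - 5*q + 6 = (q - 1)*(q^2 - q - 6) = (q - 1)*(q + 2)*(q - 3)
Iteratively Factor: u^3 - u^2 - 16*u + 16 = (u + 4)*(u^2 - 5*u + 4) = (u - 4)*(u + 4)*(u - 1)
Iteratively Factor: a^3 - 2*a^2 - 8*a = (a + 2)*(a^2 - 4*a) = (a - 4)*(a + 2)*(a)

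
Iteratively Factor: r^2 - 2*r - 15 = (r + 3)*(r - 5)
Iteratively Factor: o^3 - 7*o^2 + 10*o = (o - 5)*(o^2 - 2*o) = (o - 5)*(o - 2)*(o)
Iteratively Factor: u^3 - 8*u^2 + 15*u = (u)*(u^2 - 8*u + 15) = u*(u - 3)*(u - 5)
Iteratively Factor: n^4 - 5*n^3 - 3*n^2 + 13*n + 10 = (n + 1)*(n^3 - 6*n^2 + 3*n + 10) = (n - 2)*(n + 1)*(n^2 - 4*n - 5) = (n - 5)*(n - 2)*(n + 1)*(n + 1)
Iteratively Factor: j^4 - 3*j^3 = (j - 3)*(j^3) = j*(j - 3)*(j^2) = j^2*(j - 3)*(j)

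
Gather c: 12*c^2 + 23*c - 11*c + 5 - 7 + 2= 12*c^2 + 12*c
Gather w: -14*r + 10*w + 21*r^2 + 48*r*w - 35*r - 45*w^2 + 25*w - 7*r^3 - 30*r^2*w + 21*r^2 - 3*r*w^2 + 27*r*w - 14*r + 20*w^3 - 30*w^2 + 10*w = -7*r^3 + 42*r^2 - 63*r + 20*w^3 + w^2*(-3*r - 75) + w*(-30*r^2 + 75*r + 45)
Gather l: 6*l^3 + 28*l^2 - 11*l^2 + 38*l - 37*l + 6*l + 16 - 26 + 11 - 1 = 6*l^3 + 17*l^2 + 7*l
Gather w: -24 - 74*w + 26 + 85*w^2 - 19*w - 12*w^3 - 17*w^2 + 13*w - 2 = -12*w^3 + 68*w^2 - 80*w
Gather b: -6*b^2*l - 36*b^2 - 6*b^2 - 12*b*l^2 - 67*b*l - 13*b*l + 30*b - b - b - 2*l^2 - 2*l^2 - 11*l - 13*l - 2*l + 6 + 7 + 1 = b^2*(-6*l - 42) + b*(-12*l^2 - 80*l + 28) - 4*l^2 - 26*l + 14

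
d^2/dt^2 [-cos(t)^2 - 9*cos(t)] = 9*cos(t) + 2*cos(2*t)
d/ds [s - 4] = 1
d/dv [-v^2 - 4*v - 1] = -2*v - 4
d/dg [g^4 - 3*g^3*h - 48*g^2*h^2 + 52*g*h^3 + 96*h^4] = 4*g^3 - 9*g^2*h - 96*g*h^2 + 52*h^3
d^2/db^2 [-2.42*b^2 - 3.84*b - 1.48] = -4.84000000000000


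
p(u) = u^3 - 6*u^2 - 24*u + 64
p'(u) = 3*u^2 - 12*u - 24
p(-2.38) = 73.65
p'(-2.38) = 21.55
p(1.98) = 0.72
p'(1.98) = -36.00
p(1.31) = 24.51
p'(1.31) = -34.57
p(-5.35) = -132.47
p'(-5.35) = 126.07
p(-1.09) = 81.74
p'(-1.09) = -7.36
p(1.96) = 1.44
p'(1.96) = -36.00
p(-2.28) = 75.68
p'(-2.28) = 18.96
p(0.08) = 62.04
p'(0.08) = -24.94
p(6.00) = -80.00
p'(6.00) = 12.00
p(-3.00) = 55.00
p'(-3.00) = 39.00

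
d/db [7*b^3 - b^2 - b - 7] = 21*b^2 - 2*b - 1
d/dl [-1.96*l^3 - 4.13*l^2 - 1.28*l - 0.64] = -5.88*l^2 - 8.26*l - 1.28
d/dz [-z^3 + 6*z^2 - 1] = 3*z*(4 - z)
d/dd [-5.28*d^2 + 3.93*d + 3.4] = 3.93 - 10.56*d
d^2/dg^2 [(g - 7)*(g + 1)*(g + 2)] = 6*g - 8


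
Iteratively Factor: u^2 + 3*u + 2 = (u + 2)*(u + 1)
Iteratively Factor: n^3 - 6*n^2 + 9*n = (n)*(n^2 - 6*n + 9) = n*(n - 3)*(n - 3)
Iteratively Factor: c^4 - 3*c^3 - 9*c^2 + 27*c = (c)*(c^3 - 3*c^2 - 9*c + 27) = c*(c - 3)*(c^2 - 9) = c*(c - 3)^2*(c + 3)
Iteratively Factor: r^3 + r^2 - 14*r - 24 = (r - 4)*(r^2 + 5*r + 6) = (r - 4)*(r + 2)*(r + 3)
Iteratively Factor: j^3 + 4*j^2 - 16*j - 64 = (j + 4)*(j^2 - 16) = (j - 4)*(j + 4)*(j + 4)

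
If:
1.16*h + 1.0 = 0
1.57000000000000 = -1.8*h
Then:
No Solution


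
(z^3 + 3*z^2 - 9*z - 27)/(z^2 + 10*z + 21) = (z^2 - 9)/(z + 7)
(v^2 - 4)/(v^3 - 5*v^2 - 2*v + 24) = (v - 2)/(v^2 - 7*v + 12)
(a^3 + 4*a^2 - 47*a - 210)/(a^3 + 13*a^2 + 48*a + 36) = (a^2 - 2*a - 35)/(a^2 + 7*a + 6)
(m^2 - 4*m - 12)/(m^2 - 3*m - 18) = (m + 2)/(m + 3)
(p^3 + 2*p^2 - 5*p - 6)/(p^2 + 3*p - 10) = (p^2 + 4*p + 3)/(p + 5)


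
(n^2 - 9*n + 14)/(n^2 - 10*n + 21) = (n - 2)/(n - 3)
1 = 1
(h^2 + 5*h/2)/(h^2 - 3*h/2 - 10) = h/(h - 4)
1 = 1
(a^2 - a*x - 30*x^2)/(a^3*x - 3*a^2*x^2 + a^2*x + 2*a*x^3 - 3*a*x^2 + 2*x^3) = (a^2 - a*x - 30*x^2)/(x*(a^3 - 3*a^2*x + a^2 + 2*a*x^2 - 3*a*x + 2*x^2))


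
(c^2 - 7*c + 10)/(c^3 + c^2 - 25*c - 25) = (c - 2)/(c^2 + 6*c + 5)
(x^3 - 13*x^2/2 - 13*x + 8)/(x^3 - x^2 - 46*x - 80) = (x - 1/2)/(x + 5)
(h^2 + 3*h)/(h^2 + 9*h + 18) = h/(h + 6)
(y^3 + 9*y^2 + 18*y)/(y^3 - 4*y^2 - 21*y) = (y + 6)/(y - 7)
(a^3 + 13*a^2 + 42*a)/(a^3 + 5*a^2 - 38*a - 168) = a*(a + 6)/(a^2 - 2*a - 24)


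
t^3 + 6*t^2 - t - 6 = (t - 1)*(t + 1)*(t + 6)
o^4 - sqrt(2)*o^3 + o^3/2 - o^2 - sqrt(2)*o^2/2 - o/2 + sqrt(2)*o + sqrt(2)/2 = (o - 1)*(o + 1/2)*(o + 1)*(o - sqrt(2))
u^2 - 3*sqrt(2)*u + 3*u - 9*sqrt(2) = (u + 3)*(u - 3*sqrt(2))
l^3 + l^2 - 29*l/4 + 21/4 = (l - 3/2)*(l - 1)*(l + 7/2)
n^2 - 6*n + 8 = (n - 4)*(n - 2)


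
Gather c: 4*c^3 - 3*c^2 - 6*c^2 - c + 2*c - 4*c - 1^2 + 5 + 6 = 4*c^3 - 9*c^2 - 3*c + 10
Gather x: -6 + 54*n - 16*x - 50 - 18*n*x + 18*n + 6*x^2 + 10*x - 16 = 72*n + 6*x^2 + x*(-18*n - 6) - 72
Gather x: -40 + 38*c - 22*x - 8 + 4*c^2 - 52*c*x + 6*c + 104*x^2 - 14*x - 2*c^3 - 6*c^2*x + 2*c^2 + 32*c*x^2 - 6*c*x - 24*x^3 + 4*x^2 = -2*c^3 + 6*c^2 + 44*c - 24*x^3 + x^2*(32*c + 108) + x*(-6*c^2 - 58*c - 36) - 48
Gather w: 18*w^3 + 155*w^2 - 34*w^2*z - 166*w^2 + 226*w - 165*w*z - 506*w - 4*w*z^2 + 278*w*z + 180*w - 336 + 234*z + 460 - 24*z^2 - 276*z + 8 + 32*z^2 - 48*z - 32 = 18*w^3 + w^2*(-34*z - 11) + w*(-4*z^2 + 113*z - 100) + 8*z^2 - 90*z + 100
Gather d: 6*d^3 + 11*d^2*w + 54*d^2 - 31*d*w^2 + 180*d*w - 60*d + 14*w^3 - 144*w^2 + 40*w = 6*d^3 + d^2*(11*w + 54) + d*(-31*w^2 + 180*w - 60) + 14*w^3 - 144*w^2 + 40*w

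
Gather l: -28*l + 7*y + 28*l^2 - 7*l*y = 28*l^2 + l*(-7*y - 28) + 7*y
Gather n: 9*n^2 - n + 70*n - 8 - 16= 9*n^2 + 69*n - 24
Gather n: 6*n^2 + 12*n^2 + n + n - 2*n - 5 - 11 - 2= 18*n^2 - 18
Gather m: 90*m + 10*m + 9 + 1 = 100*m + 10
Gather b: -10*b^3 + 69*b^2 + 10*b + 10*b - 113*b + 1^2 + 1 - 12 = -10*b^3 + 69*b^2 - 93*b - 10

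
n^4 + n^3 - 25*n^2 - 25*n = n*(n - 5)*(n + 1)*(n + 5)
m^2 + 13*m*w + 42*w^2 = (m + 6*w)*(m + 7*w)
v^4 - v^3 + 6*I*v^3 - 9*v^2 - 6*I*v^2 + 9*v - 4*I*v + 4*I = (v - 1)*(v + I)^2*(v + 4*I)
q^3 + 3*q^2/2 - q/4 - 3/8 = (q - 1/2)*(q + 1/2)*(q + 3/2)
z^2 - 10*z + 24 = (z - 6)*(z - 4)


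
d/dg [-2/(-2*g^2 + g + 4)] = 2*(1 - 4*g)/(-2*g^2 + g + 4)^2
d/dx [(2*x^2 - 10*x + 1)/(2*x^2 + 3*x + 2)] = (26*x^2 + 4*x - 23)/(4*x^4 + 12*x^3 + 17*x^2 + 12*x + 4)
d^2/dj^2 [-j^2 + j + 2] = -2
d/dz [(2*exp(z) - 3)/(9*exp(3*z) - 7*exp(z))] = 3*(-12*exp(3*z) + 27*exp(2*z) - 7)*exp(-z)/(81*exp(4*z) - 126*exp(2*z) + 49)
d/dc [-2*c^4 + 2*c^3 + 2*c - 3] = -8*c^3 + 6*c^2 + 2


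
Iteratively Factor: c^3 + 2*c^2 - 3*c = (c)*(c^2 + 2*c - 3) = c*(c + 3)*(c - 1)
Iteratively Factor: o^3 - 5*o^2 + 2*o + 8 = (o - 4)*(o^2 - o - 2) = (o - 4)*(o - 2)*(o + 1)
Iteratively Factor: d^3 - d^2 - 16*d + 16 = (d + 4)*(d^2 - 5*d + 4) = (d - 4)*(d + 4)*(d - 1)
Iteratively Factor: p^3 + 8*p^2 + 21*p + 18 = (p + 3)*(p^2 + 5*p + 6) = (p + 3)^2*(p + 2)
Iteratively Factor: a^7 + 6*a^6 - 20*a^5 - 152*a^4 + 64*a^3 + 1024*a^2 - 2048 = (a - 4)*(a^6 + 10*a^5 + 20*a^4 - 72*a^3 - 224*a^2 + 128*a + 512) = (a - 4)*(a - 2)*(a^5 + 12*a^4 + 44*a^3 + 16*a^2 - 192*a - 256) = (a - 4)*(a - 2)^2*(a^4 + 14*a^3 + 72*a^2 + 160*a + 128) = (a - 4)*(a - 2)^2*(a + 4)*(a^3 + 10*a^2 + 32*a + 32) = (a - 4)*(a - 2)^2*(a + 2)*(a + 4)*(a^2 + 8*a + 16) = (a - 4)*(a - 2)^2*(a + 2)*(a + 4)^2*(a + 4)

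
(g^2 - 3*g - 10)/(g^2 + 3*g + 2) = (g - 5)/(g + 1)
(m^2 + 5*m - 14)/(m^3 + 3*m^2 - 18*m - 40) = (m^2 + 5*m - 14)/(m^3 + 3*m^2 - 18*m - 40)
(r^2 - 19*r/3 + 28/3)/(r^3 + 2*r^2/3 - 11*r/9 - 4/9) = 3*(3*r^2 - 19*r + 28)/(9*r^3 + 6*r^2 - 11*r - 4)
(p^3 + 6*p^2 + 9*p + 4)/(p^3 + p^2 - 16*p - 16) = (p + 1)/(p - 4)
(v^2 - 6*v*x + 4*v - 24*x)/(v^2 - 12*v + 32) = (v^2 - 6*v*x + 4*v - 24*x)/(v^2 - 12*v + 32)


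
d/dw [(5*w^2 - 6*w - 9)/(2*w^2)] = 3*(w + 3)/w^3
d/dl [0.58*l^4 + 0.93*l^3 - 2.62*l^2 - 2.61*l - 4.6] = 2.32*l^3 + 2.79*l^2 - 5.24*l - 2.61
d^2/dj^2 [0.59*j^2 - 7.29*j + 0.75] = 1.18000000000000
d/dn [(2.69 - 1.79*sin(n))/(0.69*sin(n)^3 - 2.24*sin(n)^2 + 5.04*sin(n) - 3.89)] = (2.4702*sin(n)^3 - 9.5779*sin(n)^2 + 12.0512*sin(n) - 6.5945)*cos(n)/(0.4761*sin(n)^6 - 3.0912*sin(n)^5 + 11.9728*sin(n)^4 - 27.9474*sin(n)^3 + 42.8288*sin(n)^2 - 39.2112*sin(n) + 15.1321)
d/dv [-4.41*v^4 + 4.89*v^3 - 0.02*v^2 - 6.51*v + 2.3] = -17.64*v^3 + 14.67*v^2 - 0.04*v - 6.51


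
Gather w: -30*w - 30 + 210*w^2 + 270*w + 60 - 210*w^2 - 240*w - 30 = 0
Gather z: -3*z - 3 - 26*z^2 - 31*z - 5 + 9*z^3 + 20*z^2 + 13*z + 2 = 9*z^3 - 6*z^2 - 21*z - 6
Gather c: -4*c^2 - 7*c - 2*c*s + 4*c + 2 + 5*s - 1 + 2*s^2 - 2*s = -4*c^2 + c*(-2*s - 3) + 2*s^2 + 3*s + 1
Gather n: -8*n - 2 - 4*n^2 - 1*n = -4*n^2 - 9*n - 2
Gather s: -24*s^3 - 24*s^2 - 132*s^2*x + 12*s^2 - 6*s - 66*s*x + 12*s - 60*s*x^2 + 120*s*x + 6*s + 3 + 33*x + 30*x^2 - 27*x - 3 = -24*s^3 + s^2*(-132*x - 12) + s*(-60*x^2 + 54*x + 12) + 30*x^2 + 6*x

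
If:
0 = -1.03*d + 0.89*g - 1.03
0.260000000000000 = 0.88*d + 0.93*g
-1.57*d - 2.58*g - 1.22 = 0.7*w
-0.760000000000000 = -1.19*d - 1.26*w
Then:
No Solution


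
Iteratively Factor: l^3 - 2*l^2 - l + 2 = (l + 1)*(l^2 - 3*l + 2) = (l - 1)*(l + 1)*(l - 2)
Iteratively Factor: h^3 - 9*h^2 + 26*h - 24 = (h - 3)*(h^2 - 6*h + 8) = (h - 3)*(h - 2)*(h - 4)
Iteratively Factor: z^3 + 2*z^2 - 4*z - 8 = (z - 2)*(z^2 + 4*z + 4) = (z - 2)*(z + 2)*(z + 2)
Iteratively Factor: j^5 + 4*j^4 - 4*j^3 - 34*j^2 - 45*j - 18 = (j - 3)*(j^4 + 7*j^3 + 17*j^2 + 17*j + 6) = (j - 3)*(j + 2)*(j^3 + 5*j^2 + 7*j + 3) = (j - 3)*(j + 1)*(j + 2)*(j^2 + 4*j + 3) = (j - 3)*(j + 1)^2*(j + 2)*(j + 3)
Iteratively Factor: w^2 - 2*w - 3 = (w - 3)*(w + 1)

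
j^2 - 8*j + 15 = (j - 5)*(j - 3)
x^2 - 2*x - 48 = (x - 8)*(x + 6)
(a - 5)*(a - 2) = a^2 - 7*a + 10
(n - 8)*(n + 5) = n^2 - 3*n - 40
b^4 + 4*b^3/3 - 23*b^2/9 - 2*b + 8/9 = (b - 4/3)*(b - 1/3)*(b + 1)*(b + 2)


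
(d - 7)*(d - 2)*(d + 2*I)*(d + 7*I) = d^4 - 9*d^3 + 9*I*d^3 - 81*I*d^2 + 126*d + 126*I*d - 196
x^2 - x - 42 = (x - 7)*(x + 6)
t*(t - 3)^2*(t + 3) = t^4 - 3*t^3 - 9*t^2 + 27*t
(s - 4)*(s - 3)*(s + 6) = s^3 - s^2 - 30*s + 72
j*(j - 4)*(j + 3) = j^3 - j^2 - 12*j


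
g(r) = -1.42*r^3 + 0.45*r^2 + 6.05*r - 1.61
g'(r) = -4.26*r^2 + 0.9*r + 6.05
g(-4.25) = 89.81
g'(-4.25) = -74.72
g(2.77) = -11.58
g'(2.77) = -24.14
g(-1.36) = -5.43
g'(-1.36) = -3.05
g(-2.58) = 10.16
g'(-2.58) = -24.63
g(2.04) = 0.55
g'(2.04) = -9.84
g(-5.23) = 182.20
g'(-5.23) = -115.18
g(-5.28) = 188.01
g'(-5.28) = -117.46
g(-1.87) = -2.06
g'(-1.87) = -10.53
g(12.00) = -2317.97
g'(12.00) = -596.59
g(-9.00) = 1015.57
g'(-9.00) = -347.11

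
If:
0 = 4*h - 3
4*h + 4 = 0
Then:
No Solution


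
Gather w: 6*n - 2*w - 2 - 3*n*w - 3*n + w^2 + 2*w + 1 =-3*n*w + 3*n + w^2 - 1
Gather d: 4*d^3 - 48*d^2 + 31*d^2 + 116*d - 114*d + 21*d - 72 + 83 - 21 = 4*d^3 - 17*d^2 + 23*d - 10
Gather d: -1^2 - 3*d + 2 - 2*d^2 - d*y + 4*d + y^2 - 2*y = -2*d^2 + d*(1 - y) + y^2 - 2*y + 1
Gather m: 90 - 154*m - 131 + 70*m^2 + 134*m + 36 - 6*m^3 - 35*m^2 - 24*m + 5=-6*m^3 + 35*m^2 - 44*m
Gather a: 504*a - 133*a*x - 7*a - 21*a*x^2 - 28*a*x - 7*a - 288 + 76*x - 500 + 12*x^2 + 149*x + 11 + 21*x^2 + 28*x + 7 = a*(-21*x^2 - 161*x + 490) + 33*x^2 + 253*x - 770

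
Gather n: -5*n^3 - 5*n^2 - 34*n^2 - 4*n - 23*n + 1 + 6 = -5*n^3 - 39*n^2 - 27*n + 7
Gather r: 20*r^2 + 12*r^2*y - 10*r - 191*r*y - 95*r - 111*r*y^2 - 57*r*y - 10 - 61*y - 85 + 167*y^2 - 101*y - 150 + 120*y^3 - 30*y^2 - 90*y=r^2*(12*y + 20) + r*(-111*y^2 - 248*y - 105) + 120*y^3 + 137*y^2 - 252*y - 245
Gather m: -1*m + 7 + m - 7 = 0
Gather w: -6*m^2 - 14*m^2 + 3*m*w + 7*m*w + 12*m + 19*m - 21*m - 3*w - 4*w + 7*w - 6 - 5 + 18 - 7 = -20*m^2 + 10*m*w + 10*m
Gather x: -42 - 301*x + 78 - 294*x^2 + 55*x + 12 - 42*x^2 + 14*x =-336*x^2 - 232*x + 48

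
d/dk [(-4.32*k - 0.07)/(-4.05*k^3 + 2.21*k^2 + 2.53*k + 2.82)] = (-34.992*k^3 + 8.6967*k^2 + 0.3094*k - 12.0053)/(16.4025*k^6 - 17.901*k^5 - 15.6089*k^4 - 11.6594*k^3 + 18.8653*k^2 + 14.2692*k + 7.9524)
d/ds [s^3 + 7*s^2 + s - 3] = 3*s^2 + 14*s + 1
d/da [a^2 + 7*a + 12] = 2*a + 7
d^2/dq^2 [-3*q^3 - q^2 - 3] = -18*q - 2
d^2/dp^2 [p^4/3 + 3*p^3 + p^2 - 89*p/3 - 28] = 4*p^2 + 18*p + 2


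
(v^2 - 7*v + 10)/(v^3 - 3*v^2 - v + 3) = (v^2 - 7*v + 10)/(v^3 - 3*v^2 - v + 3)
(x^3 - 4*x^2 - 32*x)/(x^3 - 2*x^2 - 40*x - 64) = x/(x + 2)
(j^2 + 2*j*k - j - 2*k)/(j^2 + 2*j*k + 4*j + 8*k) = (j - 1)/(j + 4)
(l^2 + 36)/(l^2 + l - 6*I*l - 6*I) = (l + 6*I)/(l + 1)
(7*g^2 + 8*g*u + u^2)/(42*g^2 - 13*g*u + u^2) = (7*g^2 + 8*g*u + u^2)/(42*g^2 - 13*g*u + u^2)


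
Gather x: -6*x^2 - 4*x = -6*x^2 - 4*x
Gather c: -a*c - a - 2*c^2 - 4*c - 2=-a - 2*c^2 + c*(-a - 4) - 2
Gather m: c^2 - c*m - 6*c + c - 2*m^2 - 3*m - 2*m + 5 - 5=c^2 - 5*c - 2*m^2 + m*(-c - 5)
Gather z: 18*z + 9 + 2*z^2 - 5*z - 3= 2*z^2 + 13*z + 6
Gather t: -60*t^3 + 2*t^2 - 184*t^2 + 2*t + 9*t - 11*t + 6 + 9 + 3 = -60*t^3 - 182*t^2 + 18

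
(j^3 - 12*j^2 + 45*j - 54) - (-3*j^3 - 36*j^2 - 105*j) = 4*j^3 + 24*j^2 + 150*j - 54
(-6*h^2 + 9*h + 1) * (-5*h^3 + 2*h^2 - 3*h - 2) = 30*h^5 - 57*h^4 + 31*h^3 - 13*h^2 - 21*h - 2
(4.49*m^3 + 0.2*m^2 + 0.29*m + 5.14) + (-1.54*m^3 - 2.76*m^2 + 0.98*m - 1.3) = 2.95*m^3 - 2.56*m^2 + 1.27*m + 3.84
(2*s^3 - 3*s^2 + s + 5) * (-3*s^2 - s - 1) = -6*s^5 + 7*s^4 - 2*s^3 - 13*s^2 - 6*s - 5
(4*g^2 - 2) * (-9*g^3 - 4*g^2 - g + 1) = -36*g^5 - 16*g^4 + 14*g^3 + 12*g^2 + 2*g - 2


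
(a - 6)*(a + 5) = a^2 - a - 30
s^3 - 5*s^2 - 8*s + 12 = (s - 6)*(s - 1)*(s + 2)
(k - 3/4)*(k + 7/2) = k^2 + 11*k/4 - 21/8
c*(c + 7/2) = c^2 + 7*c/2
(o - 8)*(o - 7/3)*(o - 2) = o^3 - 37*o^2/3 + 118*o/3 - 112/3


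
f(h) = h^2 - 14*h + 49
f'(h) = 2*h - 14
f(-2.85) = 97.02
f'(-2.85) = -19.70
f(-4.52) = 132.71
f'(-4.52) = -23.04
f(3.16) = 14.75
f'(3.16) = -7.68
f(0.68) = 39.94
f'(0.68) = -12.64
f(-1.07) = 65.12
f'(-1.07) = -16.14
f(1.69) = 28.20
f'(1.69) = -10.62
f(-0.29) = 53.14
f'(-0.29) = -14.58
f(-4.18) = 124.99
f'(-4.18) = -22.36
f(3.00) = 16.00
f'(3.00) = -8.00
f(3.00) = 16.00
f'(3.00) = -8.00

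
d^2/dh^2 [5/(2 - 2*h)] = -5/(h - 1)^3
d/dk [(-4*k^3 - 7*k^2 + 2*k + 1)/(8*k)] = -k - 7/8 - 1/(8*k^2)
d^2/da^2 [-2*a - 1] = 0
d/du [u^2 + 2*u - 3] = 2*u + 2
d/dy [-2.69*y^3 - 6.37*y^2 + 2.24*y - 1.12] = -8.07*y^2 - 12.74*y + 2.24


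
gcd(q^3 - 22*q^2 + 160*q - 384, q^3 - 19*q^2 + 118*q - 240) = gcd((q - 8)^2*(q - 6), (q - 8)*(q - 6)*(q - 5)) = q^2 - 14*q + 48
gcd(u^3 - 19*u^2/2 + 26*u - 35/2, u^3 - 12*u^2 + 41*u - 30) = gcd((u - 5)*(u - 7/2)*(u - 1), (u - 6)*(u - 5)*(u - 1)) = u^2 - 6*u + 5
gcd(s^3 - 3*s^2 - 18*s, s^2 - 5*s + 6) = 1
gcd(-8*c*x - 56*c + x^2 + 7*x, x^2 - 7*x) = 1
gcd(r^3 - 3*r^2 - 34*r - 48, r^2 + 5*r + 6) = r^2 + 5*r + 6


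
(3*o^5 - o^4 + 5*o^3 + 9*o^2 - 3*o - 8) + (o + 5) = 3*o^5 - o^4 + 5*o^3 + 9*o^2 - 2*o - 3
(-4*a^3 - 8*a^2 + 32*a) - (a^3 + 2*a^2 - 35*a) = -5*a^3 - 10*a^2 + 67*a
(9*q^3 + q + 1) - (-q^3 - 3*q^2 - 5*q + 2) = 10*q^3 + 3*q^2 + 6*q - 1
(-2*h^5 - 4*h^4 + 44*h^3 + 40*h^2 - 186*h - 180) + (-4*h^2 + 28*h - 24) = -2*h^5 - 4*h^4 + 44*h^3 + 36*h^2 - 158*h - 204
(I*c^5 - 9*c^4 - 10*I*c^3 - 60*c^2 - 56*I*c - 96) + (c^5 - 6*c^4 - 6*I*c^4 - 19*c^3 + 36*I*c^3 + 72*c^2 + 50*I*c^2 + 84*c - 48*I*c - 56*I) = c^5 + I*c^5 - 15*c^4 - 6*I*c^4 - 19*c^3 + 26*I*c^3 + 12*c^2 + 50*I*c^2 + 84*c - 104*I*c - 96 - 56*I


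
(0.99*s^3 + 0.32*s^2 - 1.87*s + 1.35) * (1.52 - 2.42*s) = -2.3958*s^4 + 0.7304*s^3 + 5.0118*s^2 - 6.1094*s + 2.052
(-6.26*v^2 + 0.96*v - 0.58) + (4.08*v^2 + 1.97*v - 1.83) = -2.18*v^2 + 2.93*v - 2.41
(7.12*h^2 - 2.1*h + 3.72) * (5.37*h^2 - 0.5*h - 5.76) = 38.2344*h^4 - 14.837*h^3 - 19.9848*h^2 + 10.236*h - 21.4272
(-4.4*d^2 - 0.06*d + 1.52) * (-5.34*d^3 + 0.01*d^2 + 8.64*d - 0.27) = 23.496*d^5 + 0.2764*d^4 - 46.1334*d^3 + 0.6848*d^2 + 13.149*d - 0.4104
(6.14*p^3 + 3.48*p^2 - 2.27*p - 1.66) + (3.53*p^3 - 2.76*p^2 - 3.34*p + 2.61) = 9.67*p^3 + 0.72*p^2 - 5.61*p + 0.95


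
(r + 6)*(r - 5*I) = r^2 + 6*r - 5*I*r - 30*I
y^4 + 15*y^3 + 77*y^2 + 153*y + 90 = (y + 1)*(y + 3)*(y + 5)*(y + 6)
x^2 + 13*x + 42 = (x + 6)*(x + 7)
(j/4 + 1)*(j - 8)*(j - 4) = j^3/4 - 2*j^2 - 4*j + 32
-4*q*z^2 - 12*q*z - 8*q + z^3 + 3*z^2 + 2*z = (-4*q + z)*(z + 1)*(z + 2)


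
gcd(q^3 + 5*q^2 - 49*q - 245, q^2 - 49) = q^2 - 49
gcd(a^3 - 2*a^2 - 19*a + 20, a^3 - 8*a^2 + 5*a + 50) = a - 5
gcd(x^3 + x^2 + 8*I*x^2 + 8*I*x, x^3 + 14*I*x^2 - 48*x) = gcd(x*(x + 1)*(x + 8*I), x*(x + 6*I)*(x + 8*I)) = x^2 + 8*I*x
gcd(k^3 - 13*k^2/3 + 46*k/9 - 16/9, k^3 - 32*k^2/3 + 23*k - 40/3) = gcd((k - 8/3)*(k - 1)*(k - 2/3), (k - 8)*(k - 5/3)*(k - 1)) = k - 1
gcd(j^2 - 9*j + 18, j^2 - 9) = j - 3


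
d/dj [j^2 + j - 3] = 2*j + 1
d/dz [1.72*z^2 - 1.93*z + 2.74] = 3.44*z - 1.93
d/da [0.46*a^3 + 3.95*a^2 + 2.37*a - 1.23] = 1.38*a^2 + 7.9*a + 2.37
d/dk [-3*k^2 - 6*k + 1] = -6*k - 6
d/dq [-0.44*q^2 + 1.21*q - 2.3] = 1.21 - 0.88*q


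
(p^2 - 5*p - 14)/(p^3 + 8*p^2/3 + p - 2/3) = 3*(p - 7)/(3*p^2 + 2*p - 1)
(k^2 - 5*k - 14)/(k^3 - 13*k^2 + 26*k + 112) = 1/(k - 8)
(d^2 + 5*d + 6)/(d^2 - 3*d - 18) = (d + 2)/(d - 6)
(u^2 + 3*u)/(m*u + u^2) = (u + 3)/(m + u)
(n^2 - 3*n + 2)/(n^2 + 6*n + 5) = (n^2 - 3*n + 2)/(n^2 + 6*n + 5)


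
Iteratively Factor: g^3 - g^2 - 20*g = (g + 4)*(g^2 - 5*g) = (g - 5)*(g + 4)*(g)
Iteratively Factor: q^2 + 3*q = (q)*(q + 3)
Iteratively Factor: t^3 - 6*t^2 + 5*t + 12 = (t - 4)*(t^2 - 2*t - 3) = (t - 4)*(t + 1)*(t - 3)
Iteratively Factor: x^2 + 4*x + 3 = (x + 3)*(x + 1)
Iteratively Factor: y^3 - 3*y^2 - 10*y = (y)*(y^2 - 3*y - 10) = y*(y - 5)*(y + 2)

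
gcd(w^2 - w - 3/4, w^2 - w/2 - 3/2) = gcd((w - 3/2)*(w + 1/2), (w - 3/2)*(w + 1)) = w - 3/2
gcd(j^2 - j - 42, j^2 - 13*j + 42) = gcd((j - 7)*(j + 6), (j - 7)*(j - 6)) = j - 7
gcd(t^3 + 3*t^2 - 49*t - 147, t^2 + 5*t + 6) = t + 3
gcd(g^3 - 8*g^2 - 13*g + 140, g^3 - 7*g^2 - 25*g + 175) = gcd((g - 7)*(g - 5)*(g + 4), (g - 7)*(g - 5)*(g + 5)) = g^2 - 12*g + 35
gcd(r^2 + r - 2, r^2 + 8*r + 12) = r + 2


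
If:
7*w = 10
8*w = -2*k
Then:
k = -40/7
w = 10/7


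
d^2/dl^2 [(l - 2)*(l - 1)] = 2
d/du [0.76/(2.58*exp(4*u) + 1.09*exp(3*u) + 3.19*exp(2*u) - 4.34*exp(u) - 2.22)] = (-7.8432*exp(3*u) - 2.4852*exp(2*u) - 4.8488*exp(u) + 3.2984)*exp(u)/(2.58*exp(4*u) + 1.09*exp(3*u) + 3.19*exp(2*u) - 4.34*exp(u) - 2.22)^2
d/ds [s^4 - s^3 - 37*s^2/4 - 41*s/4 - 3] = 4*s^3 - 3*s^2 - 37*s/2 - 41/4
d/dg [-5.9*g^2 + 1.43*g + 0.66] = 1.43 - 11.8*g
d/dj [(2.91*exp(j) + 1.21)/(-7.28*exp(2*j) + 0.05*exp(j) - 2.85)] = (21.1848*exp(2*j) + 17.6176*exp(j) - 8.354)*exp(j)/(52.9984*exp(4*j) - 0.728*exp(3*j) + 41.4985*exp(2*j) - 0.285*exp(j) + 8.1225)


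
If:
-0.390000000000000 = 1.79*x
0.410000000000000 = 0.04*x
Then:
No Solution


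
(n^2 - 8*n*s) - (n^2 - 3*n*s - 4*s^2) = -5*n*s + 4*s^2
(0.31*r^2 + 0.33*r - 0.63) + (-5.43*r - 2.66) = 0.31*r^2 - 5.1*r - 3.29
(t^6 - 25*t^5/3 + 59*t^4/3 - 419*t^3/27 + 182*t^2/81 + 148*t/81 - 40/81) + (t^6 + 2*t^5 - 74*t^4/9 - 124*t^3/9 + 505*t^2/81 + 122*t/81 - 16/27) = 2*t^6 - 19*t^5/3 + 103*t^4/9 - 791*t^3/27 + 229*t^2/27 + 10*t/3 - 88/81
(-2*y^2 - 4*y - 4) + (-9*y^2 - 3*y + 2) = -11*y^2 - 7*y - 2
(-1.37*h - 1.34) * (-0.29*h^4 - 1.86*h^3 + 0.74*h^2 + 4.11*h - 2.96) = 0.3973*h^5 + 2.9368*h^4 + 1.4786*h^3 - 6.6223*h^2 - 1.4522*h + 3.9664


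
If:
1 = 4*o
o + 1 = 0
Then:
No Solution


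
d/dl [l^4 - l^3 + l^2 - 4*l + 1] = 4*l^3 - 3*l^2 + 2*l - 4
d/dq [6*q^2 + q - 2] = 12*q + 1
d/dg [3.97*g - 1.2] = 3.97000000000000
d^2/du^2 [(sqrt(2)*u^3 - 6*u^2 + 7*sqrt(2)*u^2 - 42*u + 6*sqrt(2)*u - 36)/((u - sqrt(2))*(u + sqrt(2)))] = 4*(-21*u^3 + 4*sqrt(2)*u^3 - 72*u^2 + 21*sqrt(2)*u^2 - 126*u + 24*sqrt(2)*u - 48 + 14*sqrt(2))/(u^6 - 6*u^4 + 12*u^2 - 8)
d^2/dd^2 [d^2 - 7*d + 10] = 2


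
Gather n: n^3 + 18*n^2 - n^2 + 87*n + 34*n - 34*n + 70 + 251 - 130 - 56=n^3 + 17*n^2 + 87*n + 135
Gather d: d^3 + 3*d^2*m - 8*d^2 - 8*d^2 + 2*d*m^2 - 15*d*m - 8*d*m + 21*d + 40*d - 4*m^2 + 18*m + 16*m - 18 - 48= d^3 + d^2*(3*m - 16) + d*(2*m^2 - 23*m + 61) - 4*m^2 + 34*m - 66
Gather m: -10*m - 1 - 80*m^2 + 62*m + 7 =-80*m^2 + 52*m + 6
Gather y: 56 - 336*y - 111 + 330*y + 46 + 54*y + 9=48*y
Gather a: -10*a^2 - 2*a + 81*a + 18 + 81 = -10*a^2 + 79*a + 99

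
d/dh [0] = 0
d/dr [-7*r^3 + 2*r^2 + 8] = r*(4 - 21*r)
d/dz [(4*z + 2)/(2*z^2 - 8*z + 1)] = 4*(-2*z^2 - 2*z + 5)/(4*z^4 - 32*z^3 + 68*z^2 - 16*z + 1)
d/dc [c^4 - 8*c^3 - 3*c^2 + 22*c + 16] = 4*c^3 - 24*c^2 - 6*c + 22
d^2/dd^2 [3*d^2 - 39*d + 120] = 6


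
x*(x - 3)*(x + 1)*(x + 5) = x^4 + 3*x^3 - 13*x^2 - 15*x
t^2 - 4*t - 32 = (t - 8)*(t + 4)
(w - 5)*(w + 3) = w^2 - 2*w - 15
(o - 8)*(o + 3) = o^2 - 5*o - 24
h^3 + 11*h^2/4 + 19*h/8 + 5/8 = (h + 1/2)*(h + 1)*(h + 5/4)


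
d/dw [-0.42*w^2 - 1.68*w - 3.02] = -0.84*w - 1.68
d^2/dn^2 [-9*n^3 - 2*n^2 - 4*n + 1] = -54*n - 4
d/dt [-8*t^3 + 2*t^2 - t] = -24*t^2 + 4*t - 1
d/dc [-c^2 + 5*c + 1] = 5 - 2*c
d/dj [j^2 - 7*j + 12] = 2*j - 7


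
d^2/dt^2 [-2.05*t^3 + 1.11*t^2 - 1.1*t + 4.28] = 2.22 - 12.3*t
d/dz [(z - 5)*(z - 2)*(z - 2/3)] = 3*z^2 - 46*z/3 + 44/3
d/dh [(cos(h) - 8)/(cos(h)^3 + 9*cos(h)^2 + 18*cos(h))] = (-285*cos(h) - 15*cos(2*h) + cos(3*h) - 303)*sin(h)/(2*(cos(h) + 3)^2*(cos(h) + 6)^2*cos(h)^2)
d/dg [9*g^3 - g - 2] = 27*g^2 - 1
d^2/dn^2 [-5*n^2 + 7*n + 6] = -10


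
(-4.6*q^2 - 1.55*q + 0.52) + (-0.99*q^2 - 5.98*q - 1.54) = -5.59*q^2 - 7.53*q - 1.02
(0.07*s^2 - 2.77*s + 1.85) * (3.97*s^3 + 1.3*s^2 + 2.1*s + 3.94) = 0.2779*s^5 - 10.9059*s^4 + 3.8905*s^3 - 3.1362*s^2 - 7.0288*s + 7.289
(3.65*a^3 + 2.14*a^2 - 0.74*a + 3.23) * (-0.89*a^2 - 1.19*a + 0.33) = -3.2485*a^5 - 6.2481*a^4 - 0.6835*a^3 - 1.2879*a^2 - 4.0879*a + 1.0659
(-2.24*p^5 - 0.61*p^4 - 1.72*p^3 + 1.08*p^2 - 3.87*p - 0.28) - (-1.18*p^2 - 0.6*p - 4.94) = -2.24*p^5 - 0.61*p^4 - 1.72*p^3 + 2.26*p^2 - 3.27*p + 4.66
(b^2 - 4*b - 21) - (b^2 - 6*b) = 2*b - 21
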